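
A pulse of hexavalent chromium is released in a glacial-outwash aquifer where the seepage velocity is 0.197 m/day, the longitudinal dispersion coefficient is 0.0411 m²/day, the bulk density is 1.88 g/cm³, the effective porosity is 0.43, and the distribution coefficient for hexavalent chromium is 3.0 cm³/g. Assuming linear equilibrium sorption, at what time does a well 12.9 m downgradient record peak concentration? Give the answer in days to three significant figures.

910 days

Retardation factor R = 1 + ρ_b·K_d/n = 1 + 1.88 × 3.0/0.43 = 14.12.
Sorption retards both mechanisms: v_R = v/R = 0.01395 m/day, D_R = D/R = 0.002911 m²/day.
Peak time from v_R²t² + 2D_R t − x² = 0: t = (√(D_R² + v_R²x²) − D_R)/v_R².
√(D_R² + v_R²x²) = √(0.002911² + 0.01395² × 12.9²) = 0.1800; v_R² = 0.0001946.
t = (0.1800 − 0.002911)/0.0001946 = 910 days.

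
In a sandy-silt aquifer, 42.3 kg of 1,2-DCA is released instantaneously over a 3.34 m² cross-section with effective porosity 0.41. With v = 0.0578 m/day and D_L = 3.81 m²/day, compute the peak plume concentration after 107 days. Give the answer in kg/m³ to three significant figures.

0.432 kg/m³

The peak of an instantaneous 1D plume sits at x = vt; there the Gaussian factor is 1 and C_max = M/(n_e·A·√(4πDt)), where n_e·A is the pore area the mass is dissolved in.
√(4πDt) = √(4π × 3.81 × 107) = 71.57 m, so C_max = 42.3/(0.41 × 3.34 × 71.57) = 0.432 kg/m³.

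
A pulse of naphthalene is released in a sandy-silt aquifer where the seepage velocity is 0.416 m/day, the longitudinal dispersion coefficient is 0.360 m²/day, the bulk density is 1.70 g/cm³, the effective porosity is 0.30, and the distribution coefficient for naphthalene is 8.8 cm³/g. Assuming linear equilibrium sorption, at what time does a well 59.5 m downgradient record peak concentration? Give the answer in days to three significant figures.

7170 days

Retardation factor R = 1 + ρ_b·K_d/n = 1 + 1.70 × 8.8/0.30 = 50.87.
Sorption retards both mechanisms: v_R = v/R = 0.008178 m/day, D_R = D/R = 0.007077 m²/day.
Peak time from v_R²t² + 2D_R t − x² = 0: t = (√(D_R² + v_R²x²) − D_R)/v_R².
√(D_R² + v_R²x²) = √(0.007077² + 0.008178² × 59.5²) = 0.4866; v_R² = 6.688e-05.
t = (0.4866 − 0.007077)/6.688e-05 = 7170 days.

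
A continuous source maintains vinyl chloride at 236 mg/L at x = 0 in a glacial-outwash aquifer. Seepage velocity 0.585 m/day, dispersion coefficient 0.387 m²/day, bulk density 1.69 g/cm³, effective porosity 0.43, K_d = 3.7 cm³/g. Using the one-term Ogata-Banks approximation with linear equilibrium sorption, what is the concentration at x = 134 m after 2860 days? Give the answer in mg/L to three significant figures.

3.22 mg/L

Retardation factor R = 1 + ρ_b·K_d/n = 1 + 1.69 × 3.7/0.43 = 15.54.
Sorption retards both mechanisms: v_R = v/R = 0.03764 m/day, D_R = D/R = 0.02490 m²/day.
v_R·t = 0.03764 × 2860 = 107.6504 m; 2√(D_R t) = 16.88 m; argument = (134 − 107.6504)/16.88 = 1.561.
C = C₀ × ½·erfc(1.561) = 236 × 0.01364 = 3.22 mg/L.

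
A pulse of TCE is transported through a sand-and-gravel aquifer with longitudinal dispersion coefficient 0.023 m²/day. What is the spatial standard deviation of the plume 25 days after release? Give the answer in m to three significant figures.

1.07 m

Dispersive spreading gives a Gaussian with σ² = 2Dt; advection only shifts the center.
σ = √(2 × 0.023 × 25) = 1.07 m.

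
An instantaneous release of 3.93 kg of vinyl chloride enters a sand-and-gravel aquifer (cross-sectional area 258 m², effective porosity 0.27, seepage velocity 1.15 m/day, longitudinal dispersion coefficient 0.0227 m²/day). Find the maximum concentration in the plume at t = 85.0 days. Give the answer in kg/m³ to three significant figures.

0.0115 kg/m³

The peak of an instantaneous 1D plume sits at x = vt; there the Gaussian factor is 1 and C_max = M/(n_e·A·√(4πDt)), where n_e·A is the pore area the mass is dissolved in.
√(4πDt) = √(4π × 0.0227 × 85.0) = 4.924 m, so C_max = 3.93/(0.27 × 258 × 4.924) = 0.0115 kg/m³.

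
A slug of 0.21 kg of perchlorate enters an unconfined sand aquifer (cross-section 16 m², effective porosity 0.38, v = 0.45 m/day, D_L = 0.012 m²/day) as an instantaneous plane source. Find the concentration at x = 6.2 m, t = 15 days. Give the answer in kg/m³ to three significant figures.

For an instantaneous plane source, C(x,t) = M/(n_e·A·√(4πDt)) · exp(−(x−vt)²/(4Dt)), with n_e·A the pore (flow) area.
Plume center vt = 0.45 × 15 = 6.75 m, so the well at 6.2 m is 0.55 m upgradient of the peak.
√(4πDt) = 1.504 m, giving peak height M/(n_e·A·√(4πDt)) = 0.21/(0.38 × 16 × 1.504) = 0.02297 kg/m³.
(x−vt)²/(4Dt) = (-0.55)²/(4 × 0.012 × 15) = 0.4201; exp(−0.4201) = 0.6570.
C = 0.02297 × 0.6570 = 0.0151 kg/m³.

0.0151 kg/m³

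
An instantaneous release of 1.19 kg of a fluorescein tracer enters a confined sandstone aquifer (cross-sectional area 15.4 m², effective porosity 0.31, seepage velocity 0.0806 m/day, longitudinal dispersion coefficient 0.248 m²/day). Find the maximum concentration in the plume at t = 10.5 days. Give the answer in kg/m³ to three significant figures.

The peak of an instantaneous 1D plume sits at x = vt; there the Gaussian factor is 1 and C_max = M/(n_e·A·√(4πDt)), where n_e·A is the pore area the mass is dissolved in.
√(4πDt) = √(4π × 0.248 × 10.5) = 5.720 m, so C_max = 1.19/(0.31 × 15.4 × 5.720) = 0.0436 kg/m³.

0.0436 kg/m³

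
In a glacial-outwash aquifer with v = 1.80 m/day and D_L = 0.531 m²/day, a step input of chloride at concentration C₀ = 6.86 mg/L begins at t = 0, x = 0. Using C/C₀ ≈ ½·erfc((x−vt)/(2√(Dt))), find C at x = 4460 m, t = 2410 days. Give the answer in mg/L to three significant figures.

For a continuous step input, C/C₀ ≈ ½·erfc((x−vt)/(2√(Dt))).
vt = 1.80 × 2410 = 4338 m and 2√(Dt) = 2√(0.531 × 2410) = 71.55 m.
Argument (x−vt)/(2√(Dt)) = (4460 − 4338)/71.55 = 1.705; ½·erfc(1.705) = 0.007949.
C = 6.86 × 0.007949 = 0.0545 mg/L.

0.0545 mg/L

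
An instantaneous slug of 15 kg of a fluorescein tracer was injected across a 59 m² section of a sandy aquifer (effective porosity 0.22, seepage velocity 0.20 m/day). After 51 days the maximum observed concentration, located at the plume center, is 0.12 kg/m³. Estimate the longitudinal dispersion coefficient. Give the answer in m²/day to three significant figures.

At the plume center C_max = M/(n_e·A·√(4πDt)), so D = M²/(4πt·(n_e·A·C_max)²).
n_e·A·C_max = 0.22 × 59 × 0.12 = 1.558 kg/m.
D = 15²/(4π × 51 × 1.558²) = 0.145 m²/day.

0.145 m²/day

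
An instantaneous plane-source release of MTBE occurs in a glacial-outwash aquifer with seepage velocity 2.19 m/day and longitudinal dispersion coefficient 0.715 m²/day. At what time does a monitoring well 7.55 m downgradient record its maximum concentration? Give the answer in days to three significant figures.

For the 1D instantaneous-source solution, setting ∂C/∂t = 0 at fixed x gives v²t² + 2Dt − x² = 0, so t = (√(D² + v²x²) − D)/v².
√(D² + v²x²) = √(0.715² + 2.19² × 7.55²) = 16.55; v² = 4.7961.
t = (16.55 − 0.715)/4.7961 = 3.30 days (vs. the pure-advection estimate x/v = 3.45 d).

3.30 days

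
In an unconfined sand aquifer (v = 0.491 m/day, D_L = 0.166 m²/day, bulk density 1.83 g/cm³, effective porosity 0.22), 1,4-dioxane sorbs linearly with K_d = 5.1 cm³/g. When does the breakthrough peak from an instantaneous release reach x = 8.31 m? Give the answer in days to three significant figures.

Retardation factor R = 1 + ρ_b·K_d/n = 1 + 1.83 × 5.1/0.22 = 43.42.
Sorption retards both mechanisms: v_R = v/R = 0.01131 m/day, D_R = D/R = 0.003823 m²/day.
Peak time from v_R²t² + 2D_R t − x² = 0: t = (√(D_R² + v_R²x²) − D_R)/v_R².
√(D_R² + v_R²x²) = √(0.003823² + 0.01131² × 8.31²) = 0.09406; v_R² = 0.0001279.
t = (0.09406 − 0.003823)/0.0001279 = 706 days.

706 days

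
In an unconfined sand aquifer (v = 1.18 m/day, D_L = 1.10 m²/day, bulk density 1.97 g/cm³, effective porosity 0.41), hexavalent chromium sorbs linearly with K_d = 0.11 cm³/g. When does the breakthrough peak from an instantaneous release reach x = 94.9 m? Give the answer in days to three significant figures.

122 days

Retardation factor R = 1 + ρ_b·K_d/n = 1 + 1.97 × 0.11/0.41 = 1.529.
Sorption retards both mechanisms: v_R = v/R = 0.7717 m/day, D_R = D/R = 0.7194 m²/day.
Peak time from v_R²t² + 2D_R t − x² = 0: t = (√(D_R² + v_R²x²) − D_R)/v_R².
√(D_R² + v_R²x²) = √(0.7194² + 0.7717² × 94.9²) = 73.24; v_R² = 0.5955.
t = (73.24 − 0.7194)/0.5955 = 122 days.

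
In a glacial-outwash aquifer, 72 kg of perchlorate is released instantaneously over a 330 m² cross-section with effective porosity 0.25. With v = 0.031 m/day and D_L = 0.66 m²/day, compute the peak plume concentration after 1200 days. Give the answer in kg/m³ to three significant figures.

0.00875 kg/m³

The peak of an instantaneous 1D plume sits at x = vt; there the Gaussian factor is 1 and C_max = M/(n_e·A·√(4πDt)), where n_e·A is the pore area the mass is dissolved in.
√(4πDt) = √(4π × 0.66 × 1200) = 99.76 m, so C_max = 72/(0.25 × 330 × 99.76) = 0.00875 kg/m³.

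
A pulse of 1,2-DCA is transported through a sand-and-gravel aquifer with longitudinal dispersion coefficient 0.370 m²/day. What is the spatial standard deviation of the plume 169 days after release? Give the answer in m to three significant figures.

11.2 m

Dispersive spreading gives a Gaussian with σ² = 2Dt; advection only shifts the center.
σ = √(2 × 0.370 × 169) = 11.2 m.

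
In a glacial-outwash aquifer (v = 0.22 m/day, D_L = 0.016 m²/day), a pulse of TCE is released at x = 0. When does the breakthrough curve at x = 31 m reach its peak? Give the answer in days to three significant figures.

141 days

For the 1D instantaneous-source solution, setting ∂C/∂t = 0 at fixed x gives v²t² + 2Dt − x² = 0, so t = (√(D² + v²x²) − D)/v².
√(D² + v²x²) = √(0.016² + 0.22² × 31²) = 6.820; v² = 0.0484.
t = (6.820 − 0.016)/0.0484 = 141 days (vs. the pure-advection estimate x/v = 141 d).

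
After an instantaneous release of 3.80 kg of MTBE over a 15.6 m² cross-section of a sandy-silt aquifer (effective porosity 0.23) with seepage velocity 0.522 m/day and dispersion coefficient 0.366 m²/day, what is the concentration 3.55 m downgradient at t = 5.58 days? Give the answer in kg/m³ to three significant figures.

For an instantaneous plane source, C(x,t) = M/(n_e·A·√(4πDt)) · exp(−(x−vt)²/(4Dt)), with n_e·A the pore (flow) area.
Plume center vt = 0.522 × 5.58 = 2.91276 m, so the well at 3.55 m is 0.63724 m downgradient of the peak.
√(4πDt) = 5.066 m, giving peak height M/(n_e·A·√(4πDt)) = 3.80/(0.23 × 15.6 × 5.066) = 0.2091 kg/m³.
(x−vt)²/(4Dt) = (0.63724)²/(4 × 0.366 × 5.58) = 0.04971; exp(−0.04971) = 0.9515.
C = 0.2091 × 0.9515 = 0.199 kg/m³.

0.199 kg/m³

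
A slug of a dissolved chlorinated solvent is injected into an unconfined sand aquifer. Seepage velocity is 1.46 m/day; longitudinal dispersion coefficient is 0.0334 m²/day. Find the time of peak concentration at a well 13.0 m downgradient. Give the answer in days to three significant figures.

8.89 days

For the 1D instantaneous-source solution, setting ∂C/∂t = 0 at fixed x gives v²t² + 2Dt − x² = 0, so t = (√(D² + v²x²) − D)/v².
√(D² + v²x²) = √(0.0334² + 1.46² × 13.0²) = 18.98; v² = 2.1316.
t = (18.98 − 0.0334)/2.1316 = 8.89 days (vs. the pure-advection estimate x/v = 8.90 d).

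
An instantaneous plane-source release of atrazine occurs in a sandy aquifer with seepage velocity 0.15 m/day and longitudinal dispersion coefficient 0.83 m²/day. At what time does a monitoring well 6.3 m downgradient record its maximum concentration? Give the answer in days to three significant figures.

19.0 days

For the 1D instantaneous-source solution, setting ∂C/∂t = 0 at fixed x gives v²t² + 2Dt − x² = 0, so t = (√(D² + v²x²) − D)/v².
√(D² + v²x²) = √(0.83² + 0.15² × 6.3²) = 1.258; v² = 0.0225.
t = (1.258 − 0.83)/0.0225 = 19.0 days (vs. the pure-advection estimate x/v = 42.0 d).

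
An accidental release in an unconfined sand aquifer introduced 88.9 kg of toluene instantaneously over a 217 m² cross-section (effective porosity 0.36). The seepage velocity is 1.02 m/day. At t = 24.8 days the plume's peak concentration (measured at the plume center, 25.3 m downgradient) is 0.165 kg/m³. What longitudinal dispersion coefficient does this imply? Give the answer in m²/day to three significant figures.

0.153 m²/day

At the plume center C_max = M/(n_e·A·√(4πDt)), so D = M²/(4πt·(n_e·A·C_max)²).
n_e·A·C_max = 0.36 × 217 × 0.165 = 12.89 kg/m.
D = 88.9²/(4π × 24.8 × 12.89²) = 0.153 m²/day.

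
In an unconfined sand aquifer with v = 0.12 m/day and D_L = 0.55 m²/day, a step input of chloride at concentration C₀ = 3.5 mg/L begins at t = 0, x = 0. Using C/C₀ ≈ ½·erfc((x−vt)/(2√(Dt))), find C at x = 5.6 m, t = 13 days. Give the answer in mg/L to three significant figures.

For a continuous step input, C/C₀ ≈ ½·erfc((x−vt)/(2√(Dt))).
vt = 0.12 × 13 = 1.56 m and 2√(Dt) = 2√(0.55 × 13) = 5.348 m.
Argument (x−vt)/(2√(Dt)) = (5.6 − 1.56)/5.348 = 0.7554; ½·erfc(0.7554) = 0.1427.
C = 3.5 × 0.1427 = 0.499 mg/L.

0.499 mg/L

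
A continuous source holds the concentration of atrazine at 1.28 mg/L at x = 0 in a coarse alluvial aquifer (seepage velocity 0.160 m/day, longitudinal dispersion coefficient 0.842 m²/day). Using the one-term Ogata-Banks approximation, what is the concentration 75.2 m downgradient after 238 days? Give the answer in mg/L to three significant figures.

0.0408 mg/L

For a continuous step input, C/C₀ ≈ ½·erfc((x−vt)/(2√(Dt))).
vt = 0.160 × 238 = 38.08 m and 2√(Dt) = 2√(0.842 × 238) = 28.31 m.
Argument (x−vt)/(2√(Dt)) = (75.2 − 38.08)/28.31 = 1.311; ½·erfc(1.311) = 0.03187.
C = 1.28 × 0.03187 = 0.0408 mg/L.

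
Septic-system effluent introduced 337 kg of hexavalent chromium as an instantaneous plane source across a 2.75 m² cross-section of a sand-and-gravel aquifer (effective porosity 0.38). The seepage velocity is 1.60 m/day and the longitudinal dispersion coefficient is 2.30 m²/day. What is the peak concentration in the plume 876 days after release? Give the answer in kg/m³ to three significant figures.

The peak of an instantaneous 1D plume sits at x = vt; there the Gaussian factor is 1 and C_max = M/(n_e·A·√(4πDt)), where n_e·A is the pore area the mass is dissolved in.
√(4πDt) = √(4π × 2.30 × 876) = 159.1 m, so C_max = 337/(0.38 × 2.75 × 159.1) = 2.03 kg/m³.

2.03 kg/m³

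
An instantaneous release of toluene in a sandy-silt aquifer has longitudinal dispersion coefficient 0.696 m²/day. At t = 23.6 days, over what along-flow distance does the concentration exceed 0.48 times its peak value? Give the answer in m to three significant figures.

13.9 m

The plume is Gaussian with σ = √(2Dt) = √(2 × 0.696 × 23.6) = 5.732 m.
C/C_peak = exp(−Δx²/(2σ²)) = 0.48 ⇒ Δx = σ·√(−2 ln 0.48) = 5.732 × 1.212 = 6.947 m.
Width = 2Δx = 13.9 m.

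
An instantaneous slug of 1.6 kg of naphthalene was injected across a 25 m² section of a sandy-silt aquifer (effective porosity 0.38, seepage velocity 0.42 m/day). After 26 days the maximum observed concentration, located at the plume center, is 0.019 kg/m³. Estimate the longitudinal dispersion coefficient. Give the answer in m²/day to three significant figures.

At the plume center C_max = M/(n_e·A·√(4πDt)), so D = M²/(4πt·(n_e·A·C_max)²).
n_e·A·C_max = 0.38 × 25 × 0.019 = 0.1805 kg/m.
D = 1.6²/(4π × 26 × 0.1805²) = 0.240 m²/day.

0.240 m²/day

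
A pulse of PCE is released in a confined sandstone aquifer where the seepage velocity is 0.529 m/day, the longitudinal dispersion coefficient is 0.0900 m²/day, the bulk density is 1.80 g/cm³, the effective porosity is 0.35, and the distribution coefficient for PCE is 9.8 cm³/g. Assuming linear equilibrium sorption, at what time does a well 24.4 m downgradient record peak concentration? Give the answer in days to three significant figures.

2350 days

Retardation factor R = 1 + ρ_b·K_d/n = 1 + 1.80 × 9.8/0.35 = 51.40.
Sorption retards both mechanisms: v_R = v/R = 0.01029 m/day, D_R = D/R = 0.001751 m²/day.
Peak time from v_R²t² + 2D_R t − x² = 0: t = (√(D_R² + v_R²x²) − D_R)/v_R².
√(D_R² + v_R²x²) = √(0.001751² + 0.01029² × 24.4²) = 0.2511; v_R² = 0.0001059.
t = (0.2511 − 0.001751)/0.0001059 = 2350 days.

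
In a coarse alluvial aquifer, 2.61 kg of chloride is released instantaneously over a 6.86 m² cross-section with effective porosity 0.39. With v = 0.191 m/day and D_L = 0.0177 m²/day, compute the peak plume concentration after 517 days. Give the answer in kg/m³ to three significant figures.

0.0910 kg/m³

The peak of an instantaneous 1D plume sits at x = vt; there the Gaussian factor is 1 and C_max = M/(n_e·A·√(4πDt)), where n_e·A is the pore area the mass is dissolved in.
√(4πDt) = √(4π × 0.0177 × 517) = 10.72 m, so C_max = 2.61/(0.39 × 6.86 × 10.72) = 0.0910 kg/m³.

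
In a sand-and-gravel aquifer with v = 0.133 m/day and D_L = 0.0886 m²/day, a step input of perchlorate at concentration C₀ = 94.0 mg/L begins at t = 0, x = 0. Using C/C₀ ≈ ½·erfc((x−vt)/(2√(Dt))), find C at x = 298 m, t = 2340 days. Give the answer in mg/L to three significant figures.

For a continuous step input, C/C₀ ≈ ½·erfc((x−vt)/(2√(Dt))).
vt = 0.133 × 2340 = 311.22 m and 2√(Dt) = 2√(0.0886 × 2340) = 28.80 m.
Argument (x−vt)/(2√(Dt)) = (298 − 311.22)/28.80 = -0.4590; ½·erfc(-0.4590) = 0.7419.
C = 94.0 × 0.7419 = 69.7 mg/L.

69.7 mg/L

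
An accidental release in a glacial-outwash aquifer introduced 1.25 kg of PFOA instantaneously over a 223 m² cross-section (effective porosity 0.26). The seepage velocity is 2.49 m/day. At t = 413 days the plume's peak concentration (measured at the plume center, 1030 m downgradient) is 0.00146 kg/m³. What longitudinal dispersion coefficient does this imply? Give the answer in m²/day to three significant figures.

At the plume center C_max = M/(n_e·A·√(4πDt)), so D = M²/(4πt·(n_e·A·C_max)²).
n_e·A·C_max = 0.26 × 223 × 0.00146 = 0.08465 kg/m.
D = 1.25²/(4π × 413 × 0.08465²) = 0.0420 m²/day.

0.0420 m²/day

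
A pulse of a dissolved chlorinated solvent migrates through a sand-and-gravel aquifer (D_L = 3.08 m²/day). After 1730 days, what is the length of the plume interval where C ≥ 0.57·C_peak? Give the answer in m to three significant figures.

The plume is Gaussian with σ = √(2Dt) = √(2 × 3.08 × 1730) = 103.2 m.
C/C_peak = exp(−Δx²/(2σ²)) = 0.57 ⇒ Δx = σ·√(−2 ln 0.57) = 103.2 × 1.060 = 109.4 m.
Width = 2Δx = 219 m.

219 m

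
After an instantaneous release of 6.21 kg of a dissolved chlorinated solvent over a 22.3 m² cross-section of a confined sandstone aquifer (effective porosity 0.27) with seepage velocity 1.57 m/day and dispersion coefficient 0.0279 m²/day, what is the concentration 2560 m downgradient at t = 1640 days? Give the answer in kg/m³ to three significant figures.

0.0130 kg/m³

For an instantaneous plane source, C(x,t) = M/(n_e·A·√(4πDt)) · exp(−(x−vt)²/(4Dt)), with n_e·A the pore (flow) area.
Plume center vt = 1.57 × 1640 = 2574.8 m, so the well at 2560 m is 14.8 m upgradient of the peak.
√(4πDt) = 23.98 m, giving peak height M/(n_e·A·√(4πDt)) = 6.21/(0.27 × 22.3 × 23.98) = 0.04301 kg/m³.
(x−vt)²/(4Dt) = (-14.8)²/(4 × 0.0279 × 1640) = 1.197; exp(−1.197) = 0.3021.
C = 0.04301 × 0.3021 = 0.0130 kg/m³.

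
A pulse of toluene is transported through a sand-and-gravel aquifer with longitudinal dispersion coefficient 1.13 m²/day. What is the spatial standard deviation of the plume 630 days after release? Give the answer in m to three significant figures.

37.7 m

Dispersive spreading gives a Gaussian with σ² = 2Dt; advection only shifts the center.
σ = √(2 × 1.13 × 630) = 37.7 m.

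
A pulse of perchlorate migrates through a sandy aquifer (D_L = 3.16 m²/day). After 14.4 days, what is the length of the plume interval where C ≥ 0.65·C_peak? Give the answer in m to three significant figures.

The plume is Gaussian with σ = √(2Dt) = √(2 × 3.16 × 14.4) = 9.540 m.
C/C_peak = exp(−Δx²/(2σ²)) = 0.65 ⇒ Δx = σ·√(−2 ln 0.65) = 9.540 × 0.9282 = 8.855 m.
Width = 2Δx = 17.7 m.

17.7 m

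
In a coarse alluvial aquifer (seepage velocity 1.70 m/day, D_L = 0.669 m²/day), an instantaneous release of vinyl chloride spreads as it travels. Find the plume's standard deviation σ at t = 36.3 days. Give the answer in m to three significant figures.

Dispersive spreading gives a Gaussian with σ² = 2Dt; advection only shifts the center.
σ = √(2 × 0.669 × 36.3) = 6.97 m.

6.97 m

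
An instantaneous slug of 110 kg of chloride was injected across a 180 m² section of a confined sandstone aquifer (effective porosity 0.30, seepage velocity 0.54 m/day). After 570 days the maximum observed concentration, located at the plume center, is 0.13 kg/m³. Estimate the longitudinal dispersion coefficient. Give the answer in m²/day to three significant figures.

0.0343 m²/day

At the plume center C_max = M/(n_e·A·√(4πDt)), so D = M²/(4πt·(n_e·A·C_max)²).
n_e·A·C_max = 0.30 × 180 × 0.13 = 7.020 kg/m.
D = 110²/(4π × 570 × 7.020²) = 0.0343 m²/day.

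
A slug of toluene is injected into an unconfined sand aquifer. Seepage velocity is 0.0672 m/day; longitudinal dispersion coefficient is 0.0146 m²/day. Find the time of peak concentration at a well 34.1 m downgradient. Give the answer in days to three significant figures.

504 days

For the 1D instantaneous-source solution, setting ∂C/∂t = 0 at fixed x gives v²t² + 2Dt − x² = 0, so t = (√(D² + v²x²) − D)/v².
√(D² + v²x²) = √(0.0146² + 0.0672² × 34.1²) = 2.292; v² = 0.00451584.
t = (2.292 − 0.0146)/0.00451584 = 504 days (vs. the pure-advection estimate x/v = 507 d).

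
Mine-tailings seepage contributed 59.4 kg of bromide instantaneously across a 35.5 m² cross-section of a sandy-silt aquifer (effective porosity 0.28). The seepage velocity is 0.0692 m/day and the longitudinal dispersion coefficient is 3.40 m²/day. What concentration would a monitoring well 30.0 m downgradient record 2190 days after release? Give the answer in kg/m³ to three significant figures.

For an instantaneous plane source, C(x,t) = M/(n_e·A·√(4πDt)) · exp(−(x−vt)²/(4Dt)), with n_e·A the pore (flow) area.
Plume center vt = 0.0692 × 2190 = 151.548 m, so the well at 30.0 m is 121.548 m upgradient of the peak.
√(4πDt) = 305.9 m, giving peak height M/(n_e·A·√(4πDt)) = 59.4/(0.28 × 35.5 × 305.9) = 0.01954 kg/m³.
(x−vt)²/(4Dt) = (-121.548)²/(4 × 3.40 × 2190) = 0.4960; exp(−0.4960) = 0.6090.
C = 0.01954 × 0.6090 = 0.0119 kg/m³.

0.0119 kg/m³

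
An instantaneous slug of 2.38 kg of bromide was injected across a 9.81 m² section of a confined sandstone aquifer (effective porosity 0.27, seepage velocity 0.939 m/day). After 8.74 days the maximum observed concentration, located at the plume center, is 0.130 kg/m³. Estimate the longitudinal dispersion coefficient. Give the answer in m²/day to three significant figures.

At the plume center C_max = M/(n_e·A·√(4πDt)), so D = M²/(4πt·(n_e·A·C_max)²).
n_e·A·C_max = 0.27 × 9.81 × 0.130 = 0.3443 kg/m.
D = 2.38²/(4π × 8.74 × 0.3443²) = 0.435 m²/day.

0.435 m²/day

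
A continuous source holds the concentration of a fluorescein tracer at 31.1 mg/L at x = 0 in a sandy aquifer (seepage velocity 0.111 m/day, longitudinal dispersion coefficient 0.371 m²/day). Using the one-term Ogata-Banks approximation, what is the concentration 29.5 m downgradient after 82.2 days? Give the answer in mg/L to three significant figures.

0.141 mg/L

For a continuous step input, C/C₀ ≈ ½·erfc((x−vt)/(2√(Dt))).
vt = 0.111 × 82.2 = 9.1242 m and 2√(Dt) = 2√(0.371 × 82.2) = 11.04 m.
Argument (x−vt)/(2√(Dt)) = (29.5 − 9.1242)/11.04 = 1.846; ½·erfc(1.846) = 0.004519.
C = 31.1 × 0.004519 = 0.141 mg/L.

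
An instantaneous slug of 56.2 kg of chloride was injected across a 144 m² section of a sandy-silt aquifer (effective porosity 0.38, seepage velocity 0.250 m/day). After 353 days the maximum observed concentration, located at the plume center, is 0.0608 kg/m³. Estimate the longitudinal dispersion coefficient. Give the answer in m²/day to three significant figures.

At the plume center C_max = M/(n_e·A·√(4πDt)), so D = M²/(4πt·(n_e·A·C_max)²).
n_e·A·C_max = 0.38 × 144 × 0.0608 = 3.327 kg/m.
D = 56.2²/(4π × 353 × 3.327²) = 0.0643 m²/day.

0.0643 m²/day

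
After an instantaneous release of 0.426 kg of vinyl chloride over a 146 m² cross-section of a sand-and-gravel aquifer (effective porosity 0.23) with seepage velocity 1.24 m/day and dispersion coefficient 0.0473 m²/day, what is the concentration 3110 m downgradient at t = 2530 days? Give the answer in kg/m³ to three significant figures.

For an instantaneous plane source, C(x,t) = M/(n_e·A·√(4πDt)) · exp(−(x−vt)²/(4Dt)), with n_e·A the pore (flow) area.
Plume center vt = 1.24 × 2530 = 3137.2 m, so the well at 3110 m is 27.2 m upgradient of the peak.
√(4πDt) = 38.78 m, giving peak height M/(n_e·A·√(4πDt)) = 0.426/(0.23 × 146 × 38.78) = 0.0003271 kg/m³.
(x−vt)²/(4Dt) = (-27.2)²/(4 × 0.0473 × 2530) = 1.546; exp(−1.546) = 0.2131.
C = 0.0003271 × 0.2131 = 6.97e-05 kg/m³.

6.97e-05 kg/m³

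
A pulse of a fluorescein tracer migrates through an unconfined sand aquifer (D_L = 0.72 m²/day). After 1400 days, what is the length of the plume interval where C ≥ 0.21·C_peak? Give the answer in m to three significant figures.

The plume is Gaussian with σ = √(2Dt) = √(2 × 0.72 × 1400) = 44.90 m.
C/C_peak = exp(−Δx²/(2σ²)) = 0.21 ⇒ Δx = σ·√(−2 ln 0.21) = 44.90 × 1.767 = 79.34 m.
Width = 2Δx = 159 m.

159 m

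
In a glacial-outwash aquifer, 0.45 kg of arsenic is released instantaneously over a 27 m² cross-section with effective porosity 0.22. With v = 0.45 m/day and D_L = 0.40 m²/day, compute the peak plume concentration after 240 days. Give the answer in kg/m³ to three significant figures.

0.00218 kg/m³

The peak of an instantaneous 1D plume sits at x = vt; there the Gaussian factor is 1 and C_max = M/(n_e·A·√(4πDt)), where n_e·A is the pore area the mass is dissolved in.
√(4πDt) = √(4π × 0.40 × 240) = 34.73 m, so C_max = 0.45/(0.22 × 27 × 34.73) = 0.00218 kg/m³.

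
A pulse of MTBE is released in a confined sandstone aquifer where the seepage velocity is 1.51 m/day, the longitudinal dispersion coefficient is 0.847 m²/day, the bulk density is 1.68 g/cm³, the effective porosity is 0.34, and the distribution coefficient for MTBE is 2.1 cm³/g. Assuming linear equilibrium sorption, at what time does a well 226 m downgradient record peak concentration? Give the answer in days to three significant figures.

Retardation factor R = 1 + ρ_b·K_d/n = 1 + 1.68 × 2.1/0.34 = 11.38.
Sorption retards both mechanisms: v_R = v/R = 0.1327 m/day, D_R = D/R = 0.07443 m²/day.
Peak time from v_R²t² + 2D_R t − x² = 0: t = (√(D_R² + v_R²x²) − D_R)/v_R².
√(D_R² + v_R²x²) = √(0.07443² + 0.1327² × 226²) = 29.99; v_R² = 0.01761.
t = (29.99 − 0.07443)/0.01761 = 1700 days.

1700 days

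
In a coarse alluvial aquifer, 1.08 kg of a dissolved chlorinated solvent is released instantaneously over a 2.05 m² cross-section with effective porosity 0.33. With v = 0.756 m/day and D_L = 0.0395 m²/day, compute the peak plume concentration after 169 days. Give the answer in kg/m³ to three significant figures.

0.174 kg/m³

The peak of an instantaneous 1D plume sits at x = vt; there the Gaussian factor is 1 and C_max = M/(n_e·A·√(4πDt)), where n_e·A is the pore area the mass is dissolved in.
√(4πDt) = √(4π × 0.0395 × 169) = 9.159 m, so C_max = 1.08/(0.33 × 2.05 × 9.159) = 0.174 kg/m³.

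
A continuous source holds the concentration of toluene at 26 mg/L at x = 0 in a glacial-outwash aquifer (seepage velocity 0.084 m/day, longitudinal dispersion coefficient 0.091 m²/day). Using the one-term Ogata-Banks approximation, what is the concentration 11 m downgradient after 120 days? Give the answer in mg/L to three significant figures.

For a continuous step input, C/C₀ ≈ ½·erfc((x−vt)/(2√(Dt))).
vt = 0.084 × 120 = 10.08 m and 2√(Dt) = 2√(0.091 × 120) = 6.609 m.
Argument (x−vt)/(2√(Dt)) = (11 − 10.08)/6.609 = 0.1392; ½·erfc(0.1392) = 0.4220.
C = 26 × 0.4220 = 11.0 mg/L.

11.0 mg/L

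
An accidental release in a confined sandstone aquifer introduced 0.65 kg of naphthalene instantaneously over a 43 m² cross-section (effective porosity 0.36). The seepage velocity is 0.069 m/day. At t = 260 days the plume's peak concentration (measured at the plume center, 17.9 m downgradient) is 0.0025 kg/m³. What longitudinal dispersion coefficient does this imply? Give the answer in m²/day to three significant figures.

At the plume center C_max = M/(n_e·A·√(4πDt)), so D = M²/(4πt·(n_e·A·C_max)²).
n_e·A·C_max = 0.36 × 43 × 0.0025 = 0.03870 kg/m.
D = 0.65²/(4π × 260 × 0.03870²) = 0.0863 m²/day.

0.0863 m²/day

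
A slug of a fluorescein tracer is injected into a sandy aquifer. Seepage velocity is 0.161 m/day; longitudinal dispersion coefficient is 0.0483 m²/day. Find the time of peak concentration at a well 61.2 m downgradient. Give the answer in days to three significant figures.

For the 1D instantaneous-source solution, setting ∂C/∂t = 0 at fixed x gives v²t² + 2Dt − x² = 0, so t = (√(D² + v²x²) − D)/v².
√(D² + v²x²) = √(0.0483² + 0.161² × 61.2²) = 9.853; v² = 0.025921.
t = (9.853 − 0.0483)/0.025921 = 378 days (vs. the pure-advection estimate x/v = 380 d).

378 days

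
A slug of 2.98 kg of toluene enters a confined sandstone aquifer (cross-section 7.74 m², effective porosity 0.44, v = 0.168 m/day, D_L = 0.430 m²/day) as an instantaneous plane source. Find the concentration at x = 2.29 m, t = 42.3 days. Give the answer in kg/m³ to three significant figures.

0.0421 kg/m³

For an instantaneous plane source, C(x,t) = M/(n_e·A·√(4πDt)) · exp(−(x−vt)²/(4Dt)), with n_e·A the pore (flow) area.
Plume center vt = 0.168 × 42.3 = 7.1064 m, so the well at 2.29 m is 4.8164 m upgradient of the peak.
√(4πDt) = 15.12 m, giving peak height M/(n_e·A·√(4πDt)) = 2.98/(0.44 × 7.74 × 15.12) = 0.05787 kg/m³.
(x−vt)²/(4Dt) = (-4.8164)²/(4 × 0.430 × 42.3) = 0.3188; exp(−0.3188) = 0.7270.
C = 0.05787 × 0.7270 = 0.0421 kg/m³.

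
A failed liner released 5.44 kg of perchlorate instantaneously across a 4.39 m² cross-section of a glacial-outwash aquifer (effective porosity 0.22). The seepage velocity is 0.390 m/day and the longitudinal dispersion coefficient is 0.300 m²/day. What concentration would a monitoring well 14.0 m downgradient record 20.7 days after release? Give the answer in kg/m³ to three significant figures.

For an instantaneous plane source, C(x,t) = M/(n_e·A·√(4πDt)) · exp(−(x−vt)²/(4Dt)), with n_e·A the pore (flow) area.
Plume center vt = 0.390 × 20.7 = 8.073 m, so the well at 14.0 m is 5.927 m downgradient of the peak.
√(4πDt) = 8.834 m, giving peak height M/(n_e·A·√(4πDt)) = 5.44/(0.22 × 4.39 × 8.834) = 0.6376 kg/m³.
(x−vt)²/(4Dt) = (5.927)²/(4 × 0.300 × 20.7) = 1.414; exp(−1.414) = 0.2432.
C = 0.6376 × 0.2432 = 0.155 kg/m³.

0.155 kg/m³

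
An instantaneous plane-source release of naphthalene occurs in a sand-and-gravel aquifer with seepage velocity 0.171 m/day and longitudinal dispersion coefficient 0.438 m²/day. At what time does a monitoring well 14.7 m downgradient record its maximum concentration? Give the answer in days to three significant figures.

72.3 days

For the 1D instantaneous-source solution, setting ∂C/∂t = 0 at fixed x gives v²t² + 2Dt − x² = 0, so t = (√(D² + v²x²) − D)/v².
√(D² + v²x²) = √(0.438² + 0.171² × 14.7²) = 2.552; v² = 0.029241.
t = (2.552 − 0.438)/0.029241 = 72.3 days (vs. the pure-advection estimate x/v = 86.0 d).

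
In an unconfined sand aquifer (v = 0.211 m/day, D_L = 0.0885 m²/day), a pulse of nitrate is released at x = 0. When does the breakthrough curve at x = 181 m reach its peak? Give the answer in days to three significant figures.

856 days

For the 1D instantaneous-source solution, setting ∂C/∂t = 0 at fixed x gives v²t² + 2Dt − x² = 0, so t = (√(D² + v²x²) − D)/v².
√(D² + v²x²) = √(0.0885² + 0.211² × 181²) = 38.19; v² = 0.044521.
t = (38.19 − 0.0885)/0.044521 = 856 days (vs. the pure-advection estimate x/v = 858 d).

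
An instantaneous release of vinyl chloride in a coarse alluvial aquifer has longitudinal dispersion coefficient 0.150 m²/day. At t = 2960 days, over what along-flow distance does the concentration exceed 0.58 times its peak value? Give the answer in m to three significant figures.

The plume is Gaussian with σ = √(2Dt) = √(2 × 0.150 × 2960) = 29.80 m.
C/C_peak = exp(−Δx²/(2σ²)) = 0.58 ⇒ Δx = σ·√(−2 ln 0.58) = 29.80 × 1.044 = 31.11 m.
Width = 2Δx = 62.2 m.

62.2 m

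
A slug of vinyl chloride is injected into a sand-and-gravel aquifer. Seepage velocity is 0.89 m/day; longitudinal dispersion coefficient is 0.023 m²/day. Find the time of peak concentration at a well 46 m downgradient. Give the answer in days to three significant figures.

For the 1D instantaneous-source solution, setting ∂C/∂t = 0 at fixed x gives v²t² + 2Dt − x² = 0, so t = (√(D² + v²x²) − D)/v².
√(D² + v²x²) = √(0.023² + 0.89² × 46²) = 40.94; v² = 0.7921.
t = (40.94 − 0.023)/0.7921 = 51.7 days (vs. the pure-advection estimate x/v = 51.7 d).

51.7 days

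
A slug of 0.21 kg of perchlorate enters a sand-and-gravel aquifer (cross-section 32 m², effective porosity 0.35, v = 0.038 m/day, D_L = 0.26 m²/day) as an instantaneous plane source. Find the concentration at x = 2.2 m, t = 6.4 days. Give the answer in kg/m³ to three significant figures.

0.00231 kg/m³

For an instantaneous plane source, C(x,t) = M/(n_e·A·√(4πDt)) · exp(−(x−vt)²/(4Dt)), with n_e·A the pore (flow) area.
Plume center vt = 0.038 × 6.4 = 0.2432 m, so the well at 2.2 m is 1.9568 m downgradient of the peak.
√(4πDt) = 4.573 m, giving peak height M/(n_e·A·√(4πDt)) = 0.21/(0.35 × 32 × 4.573) = 0.004100 kg/m³.
(x−vt)²/(4Dt) = (1.9568)²/(4 × 0.26 × 6.4) = 0.5753; exp(−0.5753) = 0.5625.
C = 0.004100 × 0.5625 = 0.00231 kg/m³.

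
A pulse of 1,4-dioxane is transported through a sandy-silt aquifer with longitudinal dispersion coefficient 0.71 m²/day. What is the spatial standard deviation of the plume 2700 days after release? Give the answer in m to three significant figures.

Dispersive spreading gives a Gaussian with σ² = 2Dt; advection only shifts the center.
σ = √(2 × 0.71 × 2700) = 61.9 m.

61.9 m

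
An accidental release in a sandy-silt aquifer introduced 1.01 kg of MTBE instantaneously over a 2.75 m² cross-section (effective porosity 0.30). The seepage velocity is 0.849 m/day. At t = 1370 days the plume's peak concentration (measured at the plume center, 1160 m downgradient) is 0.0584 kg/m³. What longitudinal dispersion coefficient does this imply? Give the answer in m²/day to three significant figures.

At the plume center C_max = M/(n_e·A·√(4πDt)), so D = M²/(4πt·(n_e·A·C_max)²).
n_e·A·C_max = 0.30 × 2.75 × 0.0584 = 0.04818 kg/m.
D = 1.01²/(4π × 1370 × 0.04818²) = 0.0255 m²/day.

0.0255 m²/day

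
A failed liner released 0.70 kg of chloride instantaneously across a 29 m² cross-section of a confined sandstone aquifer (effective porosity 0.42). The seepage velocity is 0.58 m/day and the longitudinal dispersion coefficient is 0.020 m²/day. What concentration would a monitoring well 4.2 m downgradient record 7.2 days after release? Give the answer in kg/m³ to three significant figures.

For an instantaneous plane source, C(x,t) = M/(n_e·A·√(4πDt)) · exp(−(x−vt)²/(4Dt)), with n_e·A the pore (flow) area.
Plume center vt = 0.58 × 7.2 = 4.176 m, so the well at 4.2 m is 0.024 m downgradient of the peak.
√(4πDt) = 1.345 m, giving peak height M/(n_e·A·√(4πDt)) = 0.70/(0.42 × 29 × 1.345) = 0.04273 kg/m³.
(x−vt)²/(4Dt) = (0.024)²/(4 × 0.020 × 7.2) = 0.001000; exp(−0.001000) = 0.9990.
C = 0.04273 × 0.9990 = 0.0427 kg/m³.

0.0427 kg/m³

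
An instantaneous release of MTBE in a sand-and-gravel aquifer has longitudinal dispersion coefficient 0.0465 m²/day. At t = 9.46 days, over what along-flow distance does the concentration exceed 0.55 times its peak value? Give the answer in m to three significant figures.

The plume is Gaussian with σ = √(2Dt) = √(2 × 0.0465 × 9.46) = 0.9380 m.
C/C_peak = exp(−Δx²/(2σ²)) = 0.55 ⇒ Δx = σ·√(−2 ln 0.55) = 0.9380 × 1.093 = 1.025 m.
Width = 2Δx = 2.05 m.

2.05 m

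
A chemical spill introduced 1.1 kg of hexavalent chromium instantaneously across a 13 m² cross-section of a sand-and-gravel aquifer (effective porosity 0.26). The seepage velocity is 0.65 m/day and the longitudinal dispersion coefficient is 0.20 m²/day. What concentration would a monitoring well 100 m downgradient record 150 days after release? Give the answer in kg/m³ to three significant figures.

For an instantaneous plane source, C(x,t) = M/(n_e·A·√(4πDt)) · exp(−(x−vt)²/(4Dt)), with n_e·A the pore (flow) area.
Plume center vt = 0.65 × 150 = 97.5 m, so the well at 100 m is 2.5 m downgradient of the peak.
√(4πDt) = 19.42 m, giving peak height M/(n_e·A·√(4πDt)) = 1.1/(0.26 × 13 × 19.42) = 0.01676 kg/m³.
(x−vt)²/(4Dt) = (2.5)²/(4 × 0.20 × 150) = 0.05208; exp(−0.05208) = 0.9493.
C = 0.01676 × 0.9493 = 0.0159 kg/m³.

0.0159 kg/m³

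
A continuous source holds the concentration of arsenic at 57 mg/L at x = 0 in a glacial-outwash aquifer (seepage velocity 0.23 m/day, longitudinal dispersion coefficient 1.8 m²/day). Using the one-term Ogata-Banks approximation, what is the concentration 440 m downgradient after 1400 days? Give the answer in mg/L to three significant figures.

2.75 mg/L

For a continuous step input, C/C₀ ≈ ½·erfc((x−vt)/(2√(Dt))).
vt = 0.23 × 1400 = 322 m and 2√(Dt) = 2√(1.8 × 1400) = 100.4 m.
Argument (x−vt)/(2√(Dt)) = (440 − 322)/100.4 = 1.175; ½·erfc(1.175) = 0.04829.
C = 57 × 0.04829 = 2.75 mg/L.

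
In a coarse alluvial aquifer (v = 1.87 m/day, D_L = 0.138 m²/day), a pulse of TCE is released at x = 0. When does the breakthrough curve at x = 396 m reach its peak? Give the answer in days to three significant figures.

For the 1D instantaneous-source solution, setting ∂C/∂t = 0 at fixed x gives v²t² + 2Dt − x² = 0, so t = (√(D² + v²x²) − D)/v².
√(D² + v²x²) = √(0.138² + 1.87² × 396²) = 740.5; v² = 3.4969.
t = (740.5 − 0.138)/3.4969 = 212 days (vs. the pure-advection estimate x/v = 212 d).

212 days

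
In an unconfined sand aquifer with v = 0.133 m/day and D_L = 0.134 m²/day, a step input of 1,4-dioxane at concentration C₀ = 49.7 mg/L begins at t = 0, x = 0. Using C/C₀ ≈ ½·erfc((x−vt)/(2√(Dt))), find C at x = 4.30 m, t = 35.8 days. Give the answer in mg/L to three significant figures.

27.8 mg/L

For a continuous step input, C/C₀ ≈ ½·erfc((x−vt)/(2√(Dt))).
vt = 0.133 × 35.8 = 4.7614 m and 2√(Dt) = 2√(0.134 × 35.8) = 4.381 m.
Argument (x−vt)/(2√(Dt)) = (4.30 − 4.7614)/4.381 = -0.1053; ½·erfc(-0.1053) = 0.5592.
C = 49.7 × 0.5592 = 27.8 mg/L.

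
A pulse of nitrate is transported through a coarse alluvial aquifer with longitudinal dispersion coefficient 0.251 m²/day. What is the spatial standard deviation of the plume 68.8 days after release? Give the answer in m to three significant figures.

5.88 m

Dispersive spreading gives a Gaussian with σ² = 2Dt; advection only shifts the center.
σ = √(2 × 0.251 × 68.8) = 5.88 m.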